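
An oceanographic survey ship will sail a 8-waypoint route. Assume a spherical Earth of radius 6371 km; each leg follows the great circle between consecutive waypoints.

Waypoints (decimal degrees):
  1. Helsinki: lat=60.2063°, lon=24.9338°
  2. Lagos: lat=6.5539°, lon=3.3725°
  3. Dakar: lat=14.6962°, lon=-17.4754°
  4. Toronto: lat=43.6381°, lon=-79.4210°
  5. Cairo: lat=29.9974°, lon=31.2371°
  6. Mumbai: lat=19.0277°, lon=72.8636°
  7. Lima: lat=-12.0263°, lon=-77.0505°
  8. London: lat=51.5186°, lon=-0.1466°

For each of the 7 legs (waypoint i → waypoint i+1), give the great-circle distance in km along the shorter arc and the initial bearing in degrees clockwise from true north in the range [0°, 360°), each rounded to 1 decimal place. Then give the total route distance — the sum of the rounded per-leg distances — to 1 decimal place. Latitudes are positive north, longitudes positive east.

Leg 1: dist=6235.0 km, bearing=206.1°
Leg 2: dist=2449.4 km, bearing=293.4°
Leg 3: dist=6640.0 km, bearing=312.3°
Leg 4: dist=9216.1 km, bearing=54.8°
Leg 5: dist=4358.4 km, bearing=96.4°
Leg 6: dist=16704.2 km, bearing=279.1°
Leg 7: dist=10168.2 km, bearing=37.3°
Total: 55771.3 km

Leg 1: φ1=1.0507982, φ2=0.1143871, Δφ=-0.9364110, Δλ=-0.3763157 rad; a=sin²(Δφ/2)+cosφ1·cosφ2·sin²(Δλ/2)=0.2209296878; c=2·atan2(√a, √(1-a))=0.978653117; dist=6371·c=6234.999 ≈ 6235.0 km; running total=6235.0 km
Leg 1 bearing: y=sinΔλ·cosφ2=-0.36509484, x=cosφ1·sinφ2-sinφ1·cosφ2·cosΔλ=-0.74510724; θ=atan2(y, x)=-153.8956° <0 so +360° → 206.1044° ≈ 206.1°
Leg 2: φ1=0.1143871, φ2=0.2564971, Δφ=0.1421099, Δλ=-0.3638645 rad; a=sin²(Δφ/2)+cosφ1·cosφ2·sin²(Δλ/2)=0.0364981839; c=2·atan2(√a, √(1-a))=0.384453247; dist=6371·c=2449.352 ≈ 2449.4 km; running total=8684.4 km
Leg 2 bearing: y=sinΔλ·cosφ2=-0.34424533, x=cosφ1·sinφ2-sinφ1·cosφ2·cosΔλ=0.14886041; θ=atan2(y, x)=-66.6151° <0 so +360° → 293.3849° ≈ 293.4°
Leg 3: φ1=0.2564971, φ2=0.7616285, Δφ=0.5051314, Δλ=-1.0811547 rad; a=sin²(Δφ/2)+cosφ1·cosφ2·sin²(Δλ/2)=0.2478458573; c=2·atan2(√a, √(1-a))=1.042215586; dist=6371·c=6639.956 ≈ 6640.0 km; running total=15324.4 km
Leg 3 bearing: y=sinΔλ·cosφ2=-0.63867788, x=cosφ1·sinφ2-sinφ1·cosφ2·cosΔλ=0.58117443; θ=atan2(y, x)=-47.6989° <0 so +360° → 312.3011° ≈ 312.3°
Leg 4: φ1=0.7616285, φ2=0.5235534, Δφ=-0.2380751, Δλ=1.9313482 rad; a=sin²(Δφ/2)+cosφ1·cosφ2·sin²(Δλ/2)=0.4380476925; c=2·atan2(√a, √(1-a))=1.446572463; dist=6371·c=9216.113 ≈ 9216.1 km; running total=24540.5 km
Leg 4 bearing: y=sinΔλ·cosφ2=0.81036317, x=cosφ1·sinφ2-sinφ1·cosφ2·cosΔλ=0.57267720; θ=atan2(y, x)=54.7515° ≈ 54.8°
Leg 5: φ1=0.5235534, φ2=0.3320960, Δφ=-0.1914574, Δλ=0.7265195 rad; a=sin²(Δφ/2)+cosφ1·cosφ2·sin²(Δλ/2)=0.1125041627; c=2·atan2(√a, √(1-a))=0.684094406; dist=6371·c=4358.365 ≈ 4358.4 km; running total=28898.9 km
Leg 5 bearing: y=sinΔλ·cosφ2=0.62797689, x=cosφ1·sinφ2-sinφ1·cosφ2·cosΔλ=-0.07094311; θ=atan2(y, x)=96.4454° ≈ 96.4°
Leg 6: φ1=0.3320960, φ2=-0.2098985, Δφ=-0.5419945, Δλ=-2.6164946 rad; a=sin²(Δφ/2)+cosφ1·cosφ2·sin²(Δλ/2)=0.9339873010; c=2·atan2(√a, √(1-a))=2.621905535; dist=6371·c=16704.160 ≈ 16704.2 km; running total=45603.1 km
Leg 6 bearing: y=sinΔλ·cosφ2=-0.49029536, x=cosφ1·sinφ2-sinφ1·cosφ2·cosΔλ=0.07893382; θ=atan2(y, x)=-80.8543° <0 so +360° → 279.1457° ≈ 279.1°
Leg 7: φ1=-0.2098985, φ2=0.8991692, Δφ=1.1090677, Δλ=1.3422263 rad; a=sin²(Δφ/2)+cosφ1·cosφ2·sin²(Δλ/2)=0.5126032430; c=2·atan2(√a, √(1-a))=1.596005483; dist=6371·c=10168.151 ≈ 10168.2 km; running total=55771.3 km
Leg 7 bearing: y=sinΔλ·cosφ2=0.60607641, x=cosφ1·sinφ2-sinφ1·cosφ2·cosΔλ=0.79500693; θ=atan2(y, x)=37.3202° ≈ 37.3°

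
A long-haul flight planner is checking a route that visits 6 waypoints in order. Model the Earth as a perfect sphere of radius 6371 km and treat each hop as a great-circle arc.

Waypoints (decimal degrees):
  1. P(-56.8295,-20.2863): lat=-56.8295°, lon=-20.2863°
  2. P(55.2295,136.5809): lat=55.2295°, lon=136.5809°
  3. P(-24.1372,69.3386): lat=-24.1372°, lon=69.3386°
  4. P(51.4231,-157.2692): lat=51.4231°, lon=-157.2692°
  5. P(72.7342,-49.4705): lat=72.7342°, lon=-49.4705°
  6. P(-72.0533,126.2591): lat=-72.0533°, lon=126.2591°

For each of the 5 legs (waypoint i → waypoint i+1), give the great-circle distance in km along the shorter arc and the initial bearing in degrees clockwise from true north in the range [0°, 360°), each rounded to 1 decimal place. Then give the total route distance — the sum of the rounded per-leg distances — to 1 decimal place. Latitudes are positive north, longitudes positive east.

Leg 1: dist=18573.9 km, bearing=87.3°
Leg 2: dist=10867.6 km, bearing=238.1°
Leg 3: dist=15043.0 km, bearing=40.1°
Leg 4: dist=5156.4 km, bearing=23.0°
Leg 5: dist=19852.8 km, bearing=64.3°
Total: 69493.7 km

Leg 1: φ1=-0.9918619, φ2=0.9639366, Δφ=1.9557985, Δλ=2.7378491 rad; a=sin²(Δφ/2)+cosφ1·cosφ2·sin²(Δλ/2)=0.9872611658; c=2·atan2(√a, √(1-a))=2.915377735; dist=6371·c=18573.872 ≈ 18573.9 km; running total=18573.9 km
Leg 1 bearing: y=sinΔλ·cosφ2=0.22404647, x=cosφ1·sinφ2-sinφ1·cosφ2·cosΔλ=0.01045963; θ=atan2(y, x)=87.3271° ≈ 87.3°
Leg 2: φ1=0.9639366, φ2=-0.4212736, Δφ=-1.3852102, Δλ=-1.1735995 rad; a=sin²(Δφ/2)+cosφ1·cosφ2·sin²(Δλ/2)=0.5672933207; c=2·atan2(√a, √(1-a))=1.705792624; dist=6371·c=10867.605 ≈ 10867.6 km; running total=29441.5 km
Leg 2 bearing: y=sinΔλ·cosφ2=-0.84152447, x=cosφ1·sinφ2-sinφ1·cosφ2·cosΔλ=-0.52318544; θ=atan2(y, x)=-121.8697° <0 so +360° → 238.1303° ≈ 238.1°
Leg 3: φ1=-0.4212736, φ2=0.8975024, Δφ=1.3187760, Δλ=-3.9550522 rad; a=sin²(Δφ/2)+cosφ1·cosφ2·sin²(Δλ/2)=0.8553061687; c=2·atan2(√a, √(1-a))=2.361164466; dist=6371·c=15042.979 ≈ 15043.0 km; running total=44484.5 km
Leg 3 bearing: y=sinΔλ·cosφ2=0.45312446, x=cosφ1·sinφ2-sinφ1·cosφ2·cosΔλ=0.53824560; θ=atan2(y, x)=40.0925° ≈ 40.1°
Leg 4: φ1=0.8975024, φ2=1.2694513, Δφ=0.3719489, Δλ=1.8814422 rad; a=sin²(Δφ/2)+cosφ1·cosφ2·sin²(Δλ/2)=0.1550146679; c=2·atan2(√a, √(1-a))=0.809347803; dist=6371·c=5156.355 ≈ 5156.4 km; running total=49640.9 km
Leg 4 bearing: y=sinΔλ·cosφ2=0.28259875, x=cosφ1·sinφ2-sinφ1·cosφ2·cosΔλ=0.66639210; θ=atan2(y, x)=22.9805° ≈ 23.0°
Leg 5: φ1=1.2694513, φ2=-1.2575673, Δφ=-2.5270186, Δλ=3.0670601 rad; a=sin²(Δφ/2)+cosφ1·cosφ2·sin²(Δλ/2)=0.9998377416; c=2·atan2(√a, √(1-a))=3.116115824; dist=6371·c=19852.774 ≈ 19852.8 km; running total=69493.7 km
Leg 5 bearing: y=sinΔλ·cosφ2=0.02294461, x=cosφ1·sinφ2-sinφ1·cosφ2·cosΔλ=0.01106676; θ=atan2(y, x)=64.2508° ≈ 64.3°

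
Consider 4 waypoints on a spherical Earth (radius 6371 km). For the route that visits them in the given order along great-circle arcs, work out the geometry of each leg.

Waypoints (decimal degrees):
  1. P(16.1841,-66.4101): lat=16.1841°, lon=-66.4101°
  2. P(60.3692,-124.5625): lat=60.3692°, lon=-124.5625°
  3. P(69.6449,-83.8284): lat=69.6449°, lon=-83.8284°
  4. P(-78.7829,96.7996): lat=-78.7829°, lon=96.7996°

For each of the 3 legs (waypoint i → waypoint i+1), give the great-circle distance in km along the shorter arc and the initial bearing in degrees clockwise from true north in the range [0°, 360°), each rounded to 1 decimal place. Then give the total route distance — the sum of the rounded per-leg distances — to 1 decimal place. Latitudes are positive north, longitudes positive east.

Leg 1: dist=6724.4 km, bearing=331.1°
Leg 2: dist=2117.7 km, bearing=44.1°
Leg 3: dist=18998.8 km, bearing=180.8°
Total: 27840.9 km

Leg 1: φ1=0.2824658, φ2=1.0536413, Δφ=0.7711755, Δλ=-1.0149508 rad; a=sin²(Δφ/2)+cosφ1·cosφ2·sin²(Δλ/2)=0.2535910224; c=2·atan2(√a, √(1-a))=1.055470997; dist=6371·c=6724.406 ≈ 6724.4 km; running total=6724.4 km
Leg 1 bearing: y=sinΔλ·cosφ2=-0.41997818, x=cosφ1·sinφ2-sinφ1·cosφ2·cosΔλ=0.76206876; θ=atan2(y, x)=-28.8593° <0 so +360° → 331.1407° ≈ 331.1°
Leg 2: φ1=1.0536413, φ2=1.2155328, Δφ=0.1618915, Δλ=0.7109442 rad; a=sin²(Δφ/2)+cosφ1·cosφ2·sin²(Δλ/2)=0.0273686065; c=2·atan2(√a, √(1-a))=0.332397332; dist=6371·c=2117.703 ≈ 2117.7 km; running total=8842.1 km
Leg 2 bearing: y=sinΔλ·cosφ2=0.22698114, x=cosφ1·sinφ2-sinφ1·cosφ2·cosΔλ=0.23443085; θ=atan2(y, x)=44.0750° ≈ 44.1°
Leg 3: φ1=1.2155328, φ2=-1.3750210, Δφ=-2.5905538, Δλ=3.1525533 rad; a=sin²(Δφ/2)+cosφ1·cosφ2·sin²(Δλ/2)=0.9936523154; c=2·atan2(√a, √(1-a))=2.982078876; dist=6371·c=18998.825 ≈ 18998.8 km; running total=27840.9 km
Leg 3 bearing: y=sinΔλ·cosφ2=-0.00213210, x=cosφ1·sinφ2-sinφ1·cosφ2·cosΔλ=-0.15882387; θ=atan2(y, x)=-179.2309° <0 so +360° → 180.7691° ≈ 180.8°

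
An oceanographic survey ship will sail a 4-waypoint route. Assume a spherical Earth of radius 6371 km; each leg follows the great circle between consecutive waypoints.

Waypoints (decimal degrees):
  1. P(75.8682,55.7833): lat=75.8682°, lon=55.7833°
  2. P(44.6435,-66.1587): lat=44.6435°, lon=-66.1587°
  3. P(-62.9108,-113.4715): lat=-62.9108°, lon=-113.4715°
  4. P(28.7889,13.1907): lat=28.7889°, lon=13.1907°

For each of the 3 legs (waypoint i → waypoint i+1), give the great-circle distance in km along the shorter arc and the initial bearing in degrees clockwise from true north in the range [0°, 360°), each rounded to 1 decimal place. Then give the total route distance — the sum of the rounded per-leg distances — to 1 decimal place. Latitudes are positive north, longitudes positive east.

Leg 1: φ1=1.3241499, φ2=0.7791761, Δφ=-0.5449738, Δλ=-2.1282894 rad; a=sin²(Δφ/2)+cosφ1·cosφ2·sin²(Δλ/2)=0.2052386291; c=2·atan2(√a, √(1-a))=0.940328461; dist=6371·c=5990.833 ≈ 5990.8 km; running total=5990.8 km
Leg 1 bearing: y=sinΔλ·cosφ2=-0.60376143, x=cosφ1·sinφ2-sinφ1·cosφ2·cosΔλ=0.53659581; θ=atan2(y, x)=-48.3708° <0 so +360° → 311.6292° ≈ 311.6°
Leg 2: φ1=0.7791761, φ2=-1.0980006, Δφ=-1.8771767, Δλ=-0.8257641 rad; a=sin²(Δφ/2)+cosφ1·cosφ2·sin²(Δλ/2)=0.7029690895; c=2·atan2(√a, √(1-a))=1.988801489; dist=6371·c=12670.654 ≈ 12670.7 km; running total=18661.5 km
Leg 2 bearing: y=sinΔλ·cosφ2=-0.33473226, x=cosφ1·sinφ2-sinφ1·cosφ2·cosΔλ=-0.85039315; θ=atan2(y, x)=-158.5144° <0 so +360° → 201.4856° ≈ 201.5°
Leg 3: φ1=-1.0980006, φ2=0.5024611, Δφ=1.6004617, Δλ=2.2106724 rad; a=sin²(Δφ/2)+cosφ1·cosφ2·sin²(Δλ/2)=0.8335250234; c=2·atan2(√a, √(1-a))=2.301038460; dist=6371·c=14659.916 ≈ 14659.9 km; running total=33321.4 km
Leg 3 bearing: y=sinΔλ·cosφ2=0.70302156, x=cosφ1·sinφ2-sinφ1·cosφ2·cosΔλ=-0.24658654; θ=atan2(y, x)=109.3284° ≈ 109.3°

Leg 1: dist=5990.8 km, bearing=311.6°
Leg 2: dist=12670.7 km, bearing=201.5°
Leg 3: dist=14659.9 km, bearing=109.3°
Total: 33321.4 km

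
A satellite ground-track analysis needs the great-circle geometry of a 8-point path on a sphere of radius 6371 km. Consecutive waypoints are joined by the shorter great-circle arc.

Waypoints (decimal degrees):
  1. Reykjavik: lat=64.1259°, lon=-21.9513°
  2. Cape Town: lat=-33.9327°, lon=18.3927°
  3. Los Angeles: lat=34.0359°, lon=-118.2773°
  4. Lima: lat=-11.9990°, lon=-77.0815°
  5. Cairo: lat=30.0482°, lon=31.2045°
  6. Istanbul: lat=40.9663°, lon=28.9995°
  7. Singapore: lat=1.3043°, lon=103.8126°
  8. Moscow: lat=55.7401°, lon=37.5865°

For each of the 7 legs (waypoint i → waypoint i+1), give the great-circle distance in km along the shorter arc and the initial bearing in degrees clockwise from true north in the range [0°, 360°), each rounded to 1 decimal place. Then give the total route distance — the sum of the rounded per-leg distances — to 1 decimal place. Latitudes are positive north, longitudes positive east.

Leg 1: φ1=1.1192081, φ2=-0.5922373, Δφ=-1.7114454, Δλ=0.7041356 rad; a=sin²(Δφ/2)+cosφ1·cosφ2·sin²(Δλ/2)=0.6131487330; c=2·atan2(√a, √(1-a))=1.799071178; dist=6371·c=11461.882 ≈ 11461.9 km; running total=11461.9 km
Leg 1 bearing: y=sinΔλ·cosφ2=0.53712327, x=cosφ1·sinφ2-sinφ1·cosφ2·cosΔλ=-0.81258110; θ=atan2(y, x)=146.5349° ≈ 146.5°
Leg 2: φ1=-0.5922373, φ2=0.5940385, Δφ=1.1862759, Δλ=-2.3853415 rad; a=sin²(Δφ/2)+cosφ1·cosφ2·sin²(Δλ/2)=0.9062898982; c=2·atan2(√a, √(1-a))=2.519361059; dist=6371·c=16050.849 ≈ 16050.8 km; running total=27512.7 km
Leg 2 bearing: y=sinΔλ·cosφ2=-0.56864448, x=cosφ1·sinφ2-sinφ1·cosφ2·cosΔλ=0.12789656; θ=atan2(y, x)=-77.3243° <0 so +360° → 282.6757° ≈ 282.7°
Leg 3: φ1=0.5940385, φ2=-0.2094221, Δφ=-0.8034606, Δλ=0.7190023 rad; a=sin²(Δφ/2)+cosφ1·cosφ2·sin²(Δλ/2)=0.2532143081; c=2·atan2(√a, √(1-a))=1.054604906; dist=6371·c=6718.888 ≈ 6718.9 km; running total=34231.6 km
Leg 3 bearing: y=sinΔλ·cosφ2=0.64424395, x=cosφ1·sinφ2-sinφ1·cosφ2·cosΔλ=-0.58424055; θ=atan2(y, x)=132.2037° ≈ 132.2°
Leg 4: φ1=-0.2094221, φ2=0.5244400, Δφ=0.7338621, Δλ=1.8899472 rad; a=sin²(Δφ/2)+cosφ1·cosφ2·sin²(Δλ/2)=0.6848786138; c=2·atan2(√a, √(1-a))=1.949544043; dist=6371·c=12420.545 ≈ 12420.5 km; running total=46652.1 km
Leg 4 bearing: y=sinΔλ·cosφ2=0.82189333, x=cosφ1·sinφ2-sinφ1·cosφ2·cosΔλ=0.43332546; θ=atan2(y, x)=62.2005° ≈ 62.2°
Leg 5: φ1=0.5244400, φ2=0.7149968, Δφ=0.1905568, Δλ=-0.0384845 rad; a=sin²(Δφ/2)+cosφ1·cosφ2·sin²(Δλ/2)=0.0092925163; c=2·atan2(√a, √(1-a))=0.193095245; dist=6371·c=1230.210 ≈ 1230.2 km; running total=47882.3 km
Leg 5 bearing: y=sinΔλ·cosφ2=-0.02905230, x=cosφ1·sinφ2-sinφ1·cosφ2·cosΔλ=0.18968560; θ=atan2(y, x)=-8.7078° <0 so +360° → 351.2922° ≈ 351.3°
Leg 6: φ1=0.7149968, φ2=0.0227643, Δφ=-0.6922325, Δλ=1.3057349 rad; a=sin²(Δφ/2)+cosφ1·cosφ2·sin²(Δλ/2)=0.3936583451; c=2·atan2(√a, √(1-a))=1.356476046; dist=6371·c=8642.109 ≈ 8642.1 km; running total=56524.4 km
Leg 6 bearing: y=sinΔλ·cosφ2=0.96482637, x=cosφ1·sinφ2-sinφ1·cosφ2·cosΔλ=-0.15451825; θ=atan2(y, x)=99.0987° ≈ 99.1°
Leg 7: φ1=0.0227643, φ2=0.9728483, Δφ=0.9500839, Δλ=-1.1558635 rad; a=sin²(Δφ/2)+cosφ1·cosφ2·sin²(Δλ/2)=0.3771528094; c=2·atan2(√a, √(1-a))=1.322560360; dist=6371·c=8426.032 ≈ 8426.0 km; running total=64950.4 km
Leg 7 bearing: y=sinΔλ·cosφ2=-0.51517791, x=cosφ1·sinφ2-sinφ1·cosφ2·cosΔλ=0.82111265; θ=atan2(y, x)=-32.1048° <0 so +360° → 327.8952° ≈ 327.9°

Leg 1: dist=11461.9 km, bearing=146.5°
Leg 2: dist=16050.8 km, bearing=282.7°
Leg 3: dist=6718.9 km, bearing=132.2°
Leg 4: dist=12420.5 km, bearing=62.2°
Leg 5: dist=1230.2 km, bearing=351.3°
Leg 6: dist=8642.1 km, bearing=99.1°
Leg 7: dist=8426.0 km, bearing=327.9°
Total: 64950.4 km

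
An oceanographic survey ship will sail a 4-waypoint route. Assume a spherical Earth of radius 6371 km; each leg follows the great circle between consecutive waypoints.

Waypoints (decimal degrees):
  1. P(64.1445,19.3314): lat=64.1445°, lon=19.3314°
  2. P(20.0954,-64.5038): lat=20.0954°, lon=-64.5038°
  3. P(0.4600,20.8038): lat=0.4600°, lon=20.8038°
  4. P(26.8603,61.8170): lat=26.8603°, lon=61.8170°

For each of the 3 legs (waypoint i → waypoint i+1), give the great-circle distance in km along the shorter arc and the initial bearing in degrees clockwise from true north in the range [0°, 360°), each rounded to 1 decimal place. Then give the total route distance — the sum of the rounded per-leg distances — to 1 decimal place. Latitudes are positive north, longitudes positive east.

Leg 1: φ1=1.1195327, φ2=0.3507309, Δφ=-0.7688018, Δλ=-1.4632003 rad; a=sin²(Δφ/2)+cosφ1·cosφ2·sin²(Δλ/2)=0.3234141002; c=2·atan2(√a, √(1-a))=1.209837109; dist=6371·c=7707.872 ≈ 7707.9 km; running total=7707.9 km
Leg 1 bearing: y=sinΔλ·cosφ2=-0.93369102, x=cosφ1·sinφ2-sinφ1·cosφ2·cosΔλ=0.05908269; θ=atan2(y, x)=-86.3792° <0 so +360° → 273.6208° ≈ 273.6°
Leg 2: φ1=0.3507309, φ2=0.0080285, Δφ=-0.3427024, Δλ=1.4888985 rad; a=sin²(Δφ/2)+cosφ1·cosφ2·sin²(Δλ/2)=0.4602089714; c=2·atan2(√a, √(1-a))=1.491130026; dist=6371·c=9499.989 ≈ 9500.0 km; running total=17207.9 km
Leg 2 bearing: y=sinΔλ·cosφ2=0.99661613, x=cosφ1·sinφ2-sinφ1·cosφ2·cosΔλ=-0.02056679; θ=atan2(y, x)=91.1822° ≈ 91.2°
Leg 3: φ1=0.0080285, φ2=0.4688007, Δφ=0.4607722, Δλ=0.7158154 rad; a=sin²(Δφ/2)+cosφ1·cosφ2·sin²(Δλ/2)=0.1616223006; c=2·atan2(√a, √(1-a))=0.827449851; dist=6371·c=5271.683 ≈ 5271.7 km; running total=22479.6 km
Leg 3 bearing: y=sinΔλ·cosφ2=0.58543245, x=cosφ1·sinφ2-sinφ1·cosφ2·cosΔλ=0.44639778; θ=atan2(y, x)=52.6741° ≈ 52.7°

Leg 1: dist=7707.9 km, bearing=273.6°
Leg 2: dist=9500.0 km, bearing=91.2°
Leg 3: dist=5271.7 km, bearing=52.7°
Total: 22479.6 km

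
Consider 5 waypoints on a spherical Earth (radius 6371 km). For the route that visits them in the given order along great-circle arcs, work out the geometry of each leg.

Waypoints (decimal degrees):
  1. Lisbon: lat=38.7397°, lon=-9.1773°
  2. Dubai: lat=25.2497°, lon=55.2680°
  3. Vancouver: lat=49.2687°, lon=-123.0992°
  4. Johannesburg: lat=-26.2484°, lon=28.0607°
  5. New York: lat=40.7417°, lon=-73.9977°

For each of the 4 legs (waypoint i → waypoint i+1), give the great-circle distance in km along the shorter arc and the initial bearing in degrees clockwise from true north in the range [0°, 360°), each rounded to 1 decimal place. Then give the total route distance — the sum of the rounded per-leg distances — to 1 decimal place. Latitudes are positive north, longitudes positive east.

Leg 1: φ1=0.6761353, φ2=0.4406904, Δφ=-0.2354449, Δλ=1.1247827 rad; a=sin²(Δφ/2)+cosφ1·cosφ2·sin²(Δλ/2)=0.2143706104; c=2·atan2(√a, √(1-a))=0.962757632; dist=6371·c=6133.729 ≈ 6133.7 km; running total=6133.7 km
Leg 1 bearing: y=sinΔλ·cosφ2=0.81597781, x=cosφ1·sinφ2-sinφ1·cosφ2·cosΔλ=0.08856422; θ=atan2(y, x)=83.8055° ≈ 83.8°
Leg 2: φ1=0.4406904, φ2=0.8599010, Δφ=0.4192106, Δλ=-3.1130949 rad; a=sin²(Δφ/2)+cosφ1·cosφ2·sin²(Δλ/2)=0.6333446365; c=2·atan2(√a, √(1-a))=1.840752578; dist=6371·c=11727.435 ≈ 11727.4 km; running total=17861.1 km
Leg 2 bearing: y=sinΔλ·cosφ2=-0.01859261, x=cosφ1·sinφ2-sinφ1·cosφ2·cosΔλ=0.96360321; θ=atan2(y, x)=-1.1054° <0 so +360° → 358.8946° ≈ 358.9°
Leg 3: φ1=0.8599010, φ2=-0.4581210, Δφ=-1.3180220, Δλ=2.6382380 rad; a=sin²(Δφ/2)+cosφ1·cosφ2·sin²(Δλ/2)=0.9238900157; c=2·atan2(√a, √(1-a))=2.582581638; dist=6371·c=16453.628 ≈ 16453.6 km; running total=34314.7 km
Leg 3 bearing: y=sinΔλ·cosφ2=0.43262765, x=cosφ1·sinφ2-sinφ1·cosφ2·cosΔλ=0.30676104; θ=atan2(y, x)=54.6609° ≈ 54.7°
Leg 4: φ1=-0.4581210, φ2=0.7110768, Δφ=1.1691978, Δλ=-1.7812551 rad; a=sin²(Δφ/2)+cosφ1·cosφ2·sin²(Δλ/2)=0.7153018788; c=2·atan2(√a, √(1-a))=2.015957950; dist=6371·c=12843.668 ≈ 12843.7 km; running total=47158.4 km
Leg 4 bearing: y=sinΔλ·cosφ2=-0.74094191, x=cosφ1·sinφ2-sinφ1·cosφ2·cosΔλ=0.51534987; θ=atan2(y, x)=-55.1801° <0 so +360° → 304.8199° ≈ 304.8°

Leg 1: dist=6133.7 km, bearing=83.8°
Leg 2: dist=11727.4 km, bearing=358.9°
Leg 3: dist=16453.6 km, bearing=54.7°
Leg 4: dist=12843.7 km, bearing=304.8°
Total: 47158.4 km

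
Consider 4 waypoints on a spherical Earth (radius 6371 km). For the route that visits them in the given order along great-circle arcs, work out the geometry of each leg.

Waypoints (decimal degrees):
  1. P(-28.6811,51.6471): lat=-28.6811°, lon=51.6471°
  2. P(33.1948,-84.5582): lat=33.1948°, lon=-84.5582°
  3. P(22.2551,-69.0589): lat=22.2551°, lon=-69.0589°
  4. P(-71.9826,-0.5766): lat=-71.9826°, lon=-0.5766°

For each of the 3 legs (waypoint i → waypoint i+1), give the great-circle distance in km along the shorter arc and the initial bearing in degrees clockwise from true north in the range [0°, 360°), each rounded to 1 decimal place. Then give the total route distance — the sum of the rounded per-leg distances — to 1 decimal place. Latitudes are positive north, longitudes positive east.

Leg 1: φ1=-0.5005796, φ2=0.5793586, Δφ=1.0799382, Δλ=-2.3772309 rad; a=sin²(Δφ/2)+cosφ1·cosφ2·sin²(Δλ/2)=0.8963392005; c=2·atan2(√a, √(1-a))=2.485986275; dist=6371·c=15838.219 ≈ 15838.2 km; running total=15838.2 km
Leg 1 bearing: y=sinΔλ·cosφ2=-0.57913923, x=cosφ1·sinφ2-sinφ1·cosφ2·cosΔλ=0.19041719; θ=atan2(y, x)=-71.7995° <0 so +360° → 288.2005° ≈ 288.2°
Leg 2: φ1=0.5793586, φ2=0.3884248, Δφ=-0.1909338, Δλ=0.2705138 rad; a=sin²(Δφ/2)+cosφ1·cosφ2·sin²(Δλ/2)=0.0231686986; c=2·atan2(√a, √(1-a))=0.305613302; dist=6371·c=1947.062 ≈ 1947.1 km; running total=17785.3 km
Leg 2 bearing: y=sinΔλ·cosφ2=0.24732004, x=cosφ1·sinφ2-sinφ1·cosφ2·cosΔλ=-0.17134888; θ=atan2(y, x)=124.7151° ≈ 124.7°
Leg 3: φ1=0.3884248, φ2=-1.2563334, Δφ=-1.6447581, Δλ=1.1952416 rad; a=sin²(Δφ/2)+cosφ1·cosφ2·sin²(Δλ/2)=0.6275802079; c=2·atan2(√a, √(1-a))=1.828809934; dist=6371·c=11651.348 ≈ 11651.3 km; running total=29436.6 km
Leg 3 bearing: y=sinΔλ·cosφ2=0.28774852, x=cosφ1·sinφ2-sinφ1·cosφ2·cosΔλ=-0.92308935; θ=atan2(y, x)=162.6865° ≈ 162.7°

Leg 1: dist=15838.2 km, bearing=288.2°
Leg 2: dist=1947.1 km, bearing=124.7°
Leg 3: dist=11651.3 km, bearing=162.7°
Total: 29436.6 km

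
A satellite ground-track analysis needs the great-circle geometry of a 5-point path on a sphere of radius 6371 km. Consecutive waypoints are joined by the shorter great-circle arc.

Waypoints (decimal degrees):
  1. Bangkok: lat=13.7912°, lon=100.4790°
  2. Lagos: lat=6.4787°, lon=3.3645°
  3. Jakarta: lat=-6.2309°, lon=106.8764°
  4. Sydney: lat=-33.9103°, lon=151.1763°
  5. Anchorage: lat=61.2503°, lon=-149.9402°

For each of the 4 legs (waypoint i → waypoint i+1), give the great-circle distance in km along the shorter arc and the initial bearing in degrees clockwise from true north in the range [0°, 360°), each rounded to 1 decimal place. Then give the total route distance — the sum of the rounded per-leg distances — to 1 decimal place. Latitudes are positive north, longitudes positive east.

Leg 1: φ1=0.2407018, φ2=0.1130746, Δφ=-0.1276272, Δλ=-1.6949678 rad; a=sin²(Δφ/2)+cosφ1·cosφ2·sin²(Δλ/2)=0.5463080468; c=2·atan2(√a, √(1-a))=1.663545340; dist=6371·c=10598.447 ≈ 10598.4 km; running total=10598.4 km
Leg 1 bearing: y=sinΔλ·cosφ2=-0.98596367, x=cosφ1·sinφ2-sinφ1·cosφ2·cosΔλ=0.13891691; θ=atan2(y, x)=-81.9801° <0 so +360° → 278.0199° ≈ 278.0°
Leg 2: φ1=0.1130746, φ2=-0.1087497, Δφ=-0.2218244, Δλ=1.8066235 rad; a=sin²(Δφ/2)+cosφ1·cosφ2·sin²(Δλ/2)=0.6215151247; c=2·atan2(√a, √(1-a))=1.816284869; dist=6371·c=11571.551 ≈ 11571.6 km; running total=22170.0 km
Leg 2 bearing: y=sinΔλ·cosφ2=0.96657750, x=cosφ1·sinφ2-sinφ1·cosφ2·cosΔλ=-0.08163479; θ=atan2(y, x)=94.8276° ≈ 94.8°
Leg 3: φ1=-0.1087497, φ2=-0.5918464, Δφ=-0.4830967, Δλ=0.7731791 rad; a=sin²(Δφ/2)+cosφ1·cosφ2·sin²(Δλ/2)=0.1744972271; c=2·atan2(√a, √(1-a))=0.861887939; dist=6371·c=5491.088 ≈ 5491.1 km; running total=27661.1 km
Leg 3 bearing: y=sinΔλ·cosφ2=0.57962219, x=cosφ1·sinφ2-sinφ1·cosφ2·cosΔλ=-0.49013252; θ=atan2(y, x)=130.2181° ≈ 130.2°
Leg 4: φ1=-0.5918464, φ2=1.0690194, Δφ=1.6608658, Δλ=-5.2554744 rad; a=sin²(Δφ/2)+cosφ1·cosφ2·sin²(Δλ/2)=0.6414184473; c=2·atan2(√a, √(1-a))=1.857546814; dist=6371·c=11834.431 ≈ 11834.4 km; running total=39495.5 km
Leg 4 bearing: y=sinΔλ·cosφ2=0.41177936, x=cosφ1·sinφ2-sinφ1·cosφ2·cosΔλ=0.86628001; θ=atan2(y, x)=25.4237° ≈ 25.4°

Leg 1: dist=10598.4 km, bearing=278.0°
Leg 2: dist=11571.6 km, bearing=94.8°
Leg 3: dist=5491.1 km, bearing=130.2°
Leg 4: dist=11834.4 km, bearing=25.4°
Total: 39495.5 km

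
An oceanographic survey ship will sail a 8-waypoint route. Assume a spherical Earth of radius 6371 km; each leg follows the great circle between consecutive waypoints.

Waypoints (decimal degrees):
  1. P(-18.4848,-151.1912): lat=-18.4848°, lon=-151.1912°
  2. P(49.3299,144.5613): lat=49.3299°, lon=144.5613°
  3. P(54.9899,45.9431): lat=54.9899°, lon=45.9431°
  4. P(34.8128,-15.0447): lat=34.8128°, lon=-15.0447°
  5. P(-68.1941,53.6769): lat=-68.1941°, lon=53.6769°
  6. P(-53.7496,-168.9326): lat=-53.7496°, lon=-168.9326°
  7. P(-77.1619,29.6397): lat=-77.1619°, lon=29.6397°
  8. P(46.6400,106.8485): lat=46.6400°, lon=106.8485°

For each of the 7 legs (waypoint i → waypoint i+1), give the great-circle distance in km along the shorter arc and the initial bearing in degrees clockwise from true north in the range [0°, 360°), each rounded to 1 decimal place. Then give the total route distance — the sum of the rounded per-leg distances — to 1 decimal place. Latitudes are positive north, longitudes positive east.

Leg 1: dist=9828.7 km, bearing=324.0°
Leg 2: dist=6180.6 km, bearing=316.6°
Leg 3: dist=5102.7 km, bearing=270.1°
Leg 4: dist=12764.6 km, bearing=157.6°
Leg 5: dist=6010.1 km, bearing=150.4°
Leg 6: dist=5400.5 km, bearing=185.4°
Leg 7: dist=14729.1 km, bearing=65.2°
Total: 60016.3 km

Leg 1: φ1=-0.3226206, φ2=0.8609692, Δφ=1.1835898, Δλ=5.1618549 rad; a=sin²(Δφ/2)+cosφ1·cosφ2·sin²(Δλ/2)=0.4859652505; c=2·atan2(√a, √(1-a))=1.542723141; dist=6371·c=9828.689 ≈ 9828.7 km; running total=9828.7 km
Leg 1 bearing: y=sinΔλ·cosφ2=-0.58697510, x=cosφ1·sinφ2-sinφ1·cosφ2·cosΔλ=0.80911824; θ=atan2(y, x)=-35.9590° <0 so +360° → 324.0410° ≈ 324.0°
Leg 2: φ1=0.8609692, φ2=0.9597548, Δφ=0.0987856, Δλ=-1.7212123 rad; a=sin²(Δφ/2)+cosφ1·cosφ2·sin²(Δλ/2)=0.2173993705; c=2·atan2(√a, √(1-a))=0.970119129; dist=6371·c=6180.629 ≈ 6180.6 km; running total=16009.3 km
Leg 2 bearing: y=sinΔλ·cosφ2=-0.56724285, x=cosφ1·sinφ2-sinφ1·cosφ2·cosΔλ=0.59898505; θ=atan2(y, x)=-43.4409° <0 so +360° → 316.5591° ≈ 316.6°
Leg 3: φ1=0.9597548, φ2=0.6075980, Δφ=-0.3521568, Δλ=-1.0644379 rad; a=sin²(Δφ/2)+cosφ1·cosφ2·sin²(Δλ/2)=0.1519775908; c=2·atan2(√a, √(1-a))=0.800922268; dist=6371·c=5102.676 ≈ 5102.7 km; running total=21112.0 km
Leg 3 bearing: y=sinΔλ·cosφ2=-0.71799698, x=cosφ1·sinφ2-sinφ1·cosφ2·cosΔλ=0.00139589; θ=atan2(y, x)=-89.8886° <0 so +360° → 270.1114° ≈ 270.1°
Leg 4: φ1=0.6075980, φ2=-1.1902116, Δφ=-1.7978096, Δλ=1.1994182 rad; a=sin²(Δφ/2)+cosφ1·cosφ2·sin²(Δλ/2)=0.7096854361; c=2·atan2(√a, √(1-a))=2.003548523; dist=6371·c=12764.608 ≈ 12764.6 km; running total=33876.6 km
Leg 4 bearing: y=sinΔλ·cosφ2=0.34614008, x=cosφ1·sinφ2-sinφ1·cosφ2·cosΔλ=-0.83923484; θ=atan2(y, x)=157.5864° ≈ 157.6°
Leg 5: φ1=-1.1902116, φ2=-0.9381075, Δφ=0.2521041, Δλ=-3.8852687 rad; a=sin²(Δφ/2)+cosφ1·cosφ2·sin²(Δλ/2)=0.2064614209; c=2·atan2(√a, √(1-a))=0.943352770; dist=6371·c=6010.101 ≈ 6010.1 km; running total=39886.7 km
Leg 5 bearing: y=sinΔλ·cosφ2=0.40031927, x=cosφ1·sinφ2-sinφ1·cosφ2·cosΔλ=-0.70362269; θ=atan2(y, x)=150.3627° ≈ 150.4°
Leg 6: φ1=-0.9381075, φ2=-1.3467292, Δφ=-0.4086217, Δλ=3.4657404 rad; a=sin²(Δφ/2)+cosφ1·cosφ2·sin²(Δλ/2)=0.1691325549; c=2·atan2(√a, √(1-a))=0.847665927; dist=6371·c=5400.480 ≈ 5400.5 km; running total=45287.2 km
Leg 6 bearing: y=sinΔλ·cosφ2=-0.07076995, x=cosφ1·sinφ2-sinφ1·cosφ2·cosΔλ=-0.74639035; θ=atan2(y, x)=-174.5836° <0 so +360° → 185.4164° ≈ 185.4°
Leg 7: φ1=-1.3467292, φ2=0.8140216, Δφ=2.1607508, Δλ=1.3475478 rad; a=sin²(Δφ/2)+cosφ1·cosφ2·sin²(Δλ/2)=0.8375517206; c=2·atan2(√a, √(1-a))=2.311901237; dist=6371·c=14729.123 ≈ 14729.1 km; running total=60016.3 km
Leg 7 bearing: y=sinΔλ·cosφ2=0.66954149, x=cosφ1·sinφ2-sinφ1·cosφ2·cosΔλ=0.30975721; θ=atan2(y, x)=65.1728° ≈ 65.2°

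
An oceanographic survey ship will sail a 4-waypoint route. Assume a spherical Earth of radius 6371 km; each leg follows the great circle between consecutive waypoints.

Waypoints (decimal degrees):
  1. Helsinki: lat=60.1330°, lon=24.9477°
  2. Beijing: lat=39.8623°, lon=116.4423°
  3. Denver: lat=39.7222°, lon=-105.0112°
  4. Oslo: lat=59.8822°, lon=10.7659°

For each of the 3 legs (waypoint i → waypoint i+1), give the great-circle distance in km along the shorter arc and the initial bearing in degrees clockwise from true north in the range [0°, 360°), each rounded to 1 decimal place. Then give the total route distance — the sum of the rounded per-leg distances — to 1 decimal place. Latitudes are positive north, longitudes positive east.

Leg 1: dist=6328.9 km, bearing=66.3°
Leg 2: dist=10217.1 km, bearing=30.6°
Leg 3: dist=7490.0 km, bearing=29.3°
Total: 24036.0 km

Leg 1: φ1=1.0495188, φ2=0.6957284, Δφ=-0.3537905, Δλ=1.5968820 rad; a=sin²(Δφ/2)+cosφ1·cosφ2·sin²(Δλ/2)=0.2270766494; c=2·atan2(√a, √(1-a))=0.993397022; dist=6371·c=6328.932 ≈ 6328.9 km; running total=6328.9 km
Leg 1 bearing: y=sinΔλ·cosφ2=0.76732591, x=cosφ1·sinφ2-sinφ1·cosφ2·cosΔλ=0.33654469; θ=atan2(y, x)=66.3180° ≈ 66.3°
Leg 2: φ1=0.6957284, φ2=0.6932832, Δφ=-0.0024452, Δλ=-3.8650927 rad; a=sin²(Δφ/2)+cosφ1·cosφ2·sin²(Δλ/2)=0.5164441280; c=2·atan2(√a, √(1-a))=1.603690515; dist=6371·c=10217.112 ≈ 10217.1 km; running total=16546.0 km
Leg 2 bearing: y=sinΔλ·cosφ2=0.50918785, x=cosφ1·sinφ2-sinφ1·cosφ2·cosΔλ=0.86002680; θ=atan2(y, x)=30.6281° ≈ 30.6°
Leg 3: φ1=0.6932832, φ2=1.0451416, Δφ=0.3518584, Δλ=2.0206916 rad; a=sin²(Δφ/2)+cosφ1·cosφ2·sin²(Δλ/2)=0.3075235406; c=2·atan2(√a, √(1-a))=1.175639517; dist=6371·c=7489.999 ≈ 7490.0 km; running total=24036.0 km
Leg 3 bearing: y=sinΔλ·cosφ2=0.45184874, x=cosφ1·sinφ2-sinφ1·cosφ2·cosΔλ=0.80476330; θ=atan2(y, x)=29.3128° ≈ 29.3°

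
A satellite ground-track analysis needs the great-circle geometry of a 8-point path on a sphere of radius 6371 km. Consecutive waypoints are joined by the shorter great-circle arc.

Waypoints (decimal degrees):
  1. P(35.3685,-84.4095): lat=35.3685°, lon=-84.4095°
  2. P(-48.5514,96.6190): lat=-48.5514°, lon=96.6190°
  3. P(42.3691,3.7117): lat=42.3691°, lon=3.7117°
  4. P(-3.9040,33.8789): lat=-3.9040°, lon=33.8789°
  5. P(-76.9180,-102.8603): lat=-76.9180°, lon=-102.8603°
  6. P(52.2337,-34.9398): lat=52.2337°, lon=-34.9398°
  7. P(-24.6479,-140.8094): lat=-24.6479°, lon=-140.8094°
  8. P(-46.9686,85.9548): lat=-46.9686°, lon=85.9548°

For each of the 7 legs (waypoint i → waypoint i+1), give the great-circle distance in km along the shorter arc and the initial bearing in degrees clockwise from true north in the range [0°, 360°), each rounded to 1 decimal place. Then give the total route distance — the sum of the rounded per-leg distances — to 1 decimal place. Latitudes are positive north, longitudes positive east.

Leg 1: dist=18546.8 km, bearing=183.0°
Leg 2: dist=13565.9 km, bearing=299.5°
Leg 3: dist=5976.1 km, bearing=141.6°
Leg 4: dist=10633.8 km, bearing=189.0°
Leg 5: dist=15109.2 km, bearing=54.6°
Leg 6: dist=13210.9 km, bearing=266.1°
Leg 7: dist=10774.0 km, bearing=210.1°
Total: 87816.7 km

Leg 1: φ1=0.6172968, φ2=-0.8473818, Δφ=-1.4646786, Δλ=3.1595434 rad; a=sin²(Δφ/2)+cosφ1·cosφ2·sin²(Δλ/2)=0.9867800234; c=2·atan2(√a, √(1-a))=2.911126632; dist=6371·c=18546.788 ≈ 18546.8 km; running total=18546.8 km
Leg 1 bearing: y=sinΔλ·cosφ2=-0.01188180, x=cosφ1·sinφ2-sinφ1·cosφ2·cosΔλ=-0.22812202; θ=atan2(y, x)=-177.0184° <0 so +360° → 182.9816° ≈ 183.0°
Leg 2: φ1=-0.8473818, φ2=0.7394803, Δφ=1.5868621, Δλ=-1.6215383 rad; a=sin²(Δφ/2)+cosφ1·cosφ2·sin²(Δλ/2)=0.7649649332; c=2·atan2(√a, √(1-a))=2.129314189; dist=6371·c=13565.861 ≈ 13565.9 km; running total=32112.7 km
Leg 2 bearing: y=sinΔλ·cosφ2=-0.73786796, x=cosφ1·sinφ2-sinφ1·cosφ2·cosΔλ=0.41800145; θ=atan2(y, x)=-60.4685° <0 so +360° → 299.5315° ≈ 299.5°
Leg 3: φ1=0.7394803, φ2=-0.0681377, Δφ=-0.8076180, Δλ=0.5265170 rad; a=sin²(Δφ/2)+cosφ1·cosφ2·sin²(Δλ/2)=0.2043048670; c=2·atan2(√a, √(1-a))=0.938014503; dist=6371·c=5976.090 ≈ 5976.1 km; running total=38088.8 km
Leg 3 bearing: y=sinΔλ·cosφ2=0.50135900, x=cosφ1·sinφ2-sinφ1·cosφ2·cosΔλ=-0.63158270; θ=atan2(y, x)=141.5570° ≈ 141.6°
Leg 4: φ1=-0.0681377, φ2=-1.3424724, Δφ=-1.2743347, Δλ=-2.3865493 rad; a=sin²(Δφ/2)+cosφ1·cosφ2·sin²(Δλ/2)=0.5490668419; c=2·atan2(√a, √(1-a))=1.669088205; dist=6371·c=10633.761 ≈ 10633.8 km; running total=48722.6 km
Leg 4 bearing: y=sinΔλ·cosφ2=-0.15511903, x=cosφ1·sinφ2-sinφ1·cosφ2·cosΔλ=-0.98300960; θ=atan2(y, x)=-171.0327° <0 so +360° → 188.9673° ≈ 189.0°
Leg 5: φ1=-1.3424724, φ2=0.9116500, Δφ=2.2541224, Δλ=1.1854364 rad; a=sin²(Δφ/2)+cosφ1·cosφ2·sin²(Δλ/2)=0.8589458443; c=2·atan2(√a, √(1-a))=2.371565388; dist=6371·c=15109.243 ≈ 15109.2 km; running total=63831.8 km
Leg 5 bearing: y=sinΔλ·cosφ2=0.56752764, x=cosφ1·sinφ2-sinφ1·cosφ2·cosΔλ=0.40316734; θ=atan2(y, x)=54.6103° ≈ 54.6°
Leg 6: φ1=0.9116500, φ2=-0.4301870, Δφ=-1.3418371, Δλ=-1.8477731 rad; a=sin²(Δφ/2)+cosφ1·cosφ2·sin²(Δλ/2)=0.7409450391; c=2·atan2(√a, √(1-a))=2.073606816; dist=6371·c=13210.949 ≈ 13210.9 km; running total=77042.7 km
Leg 6 bearing: y=sinΔλ·cosφ2=-0.87424691, x=cosφ1·sinφ2-sinφ1·cosφ2·cosΔλ=-0.05894314; θ=atan2(y, x)=-93.8571° <0 so +360° → 266.1429° ≈ 266.1°
Leg 7: φ1=-0.4301870, φ2=-0.8197567, Δφ=-0.3895697, Δλ=3.9577819 rad; a=sin²(Δφ/2)+cosφ1·cosφ2·sin²(Δλ/2)=0.5600033377; c=2·atan2(√a, √(1-a))=1.691092933; dist=6371·c=10773.953 ≈ 10774.0 km; running total=87816.7 km
Leg 7 bearing: y=sinΔλ·cosφ2=-0.49715553, x=cosφ1·sinφ2-sinφ1·cosφ2·cosΔλ=-0.85932228; θ=atan2(y, x)=-149.9487° <0 so +360° → 210.0513° ≈ 210.1°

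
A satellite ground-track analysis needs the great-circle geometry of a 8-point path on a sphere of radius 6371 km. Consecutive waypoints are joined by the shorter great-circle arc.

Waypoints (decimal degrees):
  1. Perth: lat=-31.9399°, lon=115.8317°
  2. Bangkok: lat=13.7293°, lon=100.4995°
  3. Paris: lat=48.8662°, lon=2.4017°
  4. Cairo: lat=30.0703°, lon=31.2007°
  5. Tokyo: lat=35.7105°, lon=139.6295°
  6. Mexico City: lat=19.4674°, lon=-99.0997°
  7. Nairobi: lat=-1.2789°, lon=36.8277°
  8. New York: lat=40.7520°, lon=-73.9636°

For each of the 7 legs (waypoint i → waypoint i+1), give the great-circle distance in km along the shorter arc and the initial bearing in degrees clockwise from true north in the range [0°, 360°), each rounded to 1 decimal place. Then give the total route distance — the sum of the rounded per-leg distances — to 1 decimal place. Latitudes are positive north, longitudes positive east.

Leg 1: φ1=-0.5574564, φ2=0.2396215, Δφ=0.7970779, Δλ=-0.2675974 rad; a=sin²(Δφ/2)+cosφ1·cosφ2·sin²(Δλ/2)=0.1652699020; c=2·atan2(√a, √(1-a))=0.837314446; dist=6371·c=5334.530 ≈ 5334.5 km; running total=5334.5 km
Leg 1 bearing: y=sinΔλ·cosφ2=-0.25686019, x=cosφ1·sinφ2-sinφ1·cosφ2·cosΔλ=0.69702646; θ=atan2(y, x)=-20.2293° <0 so +360° → 339.7707° ≈ 339.8°
Leg 2: φ1=0.2396215, φ2=0.8528761, Δφ=0.6132546, Δλ=-1.7121296 rad; a=sin²(Δφ/2)+cosφ1·cosφ2·sin²(Δλ/2)=0.4556300853; c=2·atan2(√a, √(1-a))=1.481939615; dist=6371·c=9441.437 ≈ 9441.4 km; running total=14775.9 km
Leg 2 bearing: y=sinΔλ·cosφ2=-0.65126060, x=cosφ1·sinφ2-sinφ1·cosφ2·cosΔλ=0.75364771; θ=atan2(y, x)=-40.8318° <0 so +360° → 319.1682° ≈ 319.2°
Leg 3: φ1=0.8528761, φ2=0.5248257, Δφ=-0.3280503, Δλ=0.5026374 rad; a=sin²(Δφ/2)+cosφ1·cosφ2·sin²(Δλ/2)=0.0618697960; c=2·atan2(√a, √(1-a))=0.502750865; dist=6371·c=3203.026 ≈ 3203.0 km; running total=17978.9 km
Leg 3 bearing: y=sinΔλ·cosφ2=0.41690182, x=cosφ1·sinφ2-sinφ1·cosφ2·cosΔλ=-0.24157932; θ=atan2(y, x)=120.0907° ≈ 120.1°
Leg 4: φ1=0.5248257, φ2=0.6232658, Δφ=0.0984401, Δλ=1.8924396 rad; a=sin²(Δφ/2)+cosφ1·cosφ2·sin²(Δλ/2)=0.4648373487; c=2·atan2(√a, √(1-a))=1.500412927; dist=6371·c=9559.131 ≈ 9559.1 km; running total=27538.0 km
Leg 4 bearing: y=sinΔλ·cosφ2=0.77033617, x=cosφ1·sinφ2-sinφ1·cosφ2·cosΔλ=0.63374801; θ=atan2(y, x)=50.5562° ≈ 50.6°
Leg 5: φ1=0.6232658, φ2=0.3397702, Δφ=-0.2834956, Δλ=-4.1666106 rad; a=sin²(Δφ/2)+cosφ1·cosφ2·sin²(Δλ/2)=0.6014306868; c=2·atan2(√a, √(1-a))=1.775075500; dist=6371·c=11309.006 ≈ 11309.0 km; running total=38847.0 km
Leg 5 bearing: y=sinΔλ·cosφ2=0.80586003, x=cosφ1·sinφ2-sinφ1·cosφ2·cosΔλ=0.55627051; θ=atan2(y, x)=55.3834° ≈ 55.4°
Leg 6: φ1=0.3397702, φ2=-0.0223210, Δφ=-0.3620912, Δλ=2.3723807 rad; a=sin²(Δφ/2)+cosφ1·cosφ2·sin²(Δλ/2)=0.8423276010; c=2·atan2(√a, √(1-a))=2.324926860; dist=6371·c=14812.109 ≈ 14812.1 km; running total=53659.1 km
Leg 6 bearing: y=sinΔλ·cosφ2=0.69539603, x=cosφ1·sinφ2-sinφ1·cosφ2·cosΔλ=0.21833832; θ=atan2(y, x)=72.5689° ≈ 72.6°
Leg 7: φ1=-0.0223210, φ2=0.7112566, Δφ=0.7335776, Δλ=-1.9336730 rad; a=sin²(Δφ/2)+cosφ1·cosφ2·sin²(Δλ/2)=0.6417018158; c=2·atan2(√a, √(1-a))=1.858137728; dist=6371·c=11838.195 ≈ 11838.2 km; running total=65497.3 km
Leg 7 bearing: y=sinΔλ·cosφ2=-0.70821074, x=cosφ1·sinφ2-sinφ1·cosφ2·cosΔλ=0.64662194; θ=atan2(y, x)=-47.6028° <0 so +360° → 312.3972° ≈ 312.4°

Leg 1: dist=5334.5 km, bearing=339.8°
Leg 2: dist=9441.4 km, bearing=319.2°
Leg 3: dist=3203.0 km, bearing=120.1°
Leg 4: dist=9559.1 km, bearing=50.6°
Leg 5: dist=11309.0 km, bearing=55.4°
Leg 6: dist=14812.1 km, bearing=72.6°
Leg 7: dist=11838.2 km, bearing=312.4°
Total: 65497.3 km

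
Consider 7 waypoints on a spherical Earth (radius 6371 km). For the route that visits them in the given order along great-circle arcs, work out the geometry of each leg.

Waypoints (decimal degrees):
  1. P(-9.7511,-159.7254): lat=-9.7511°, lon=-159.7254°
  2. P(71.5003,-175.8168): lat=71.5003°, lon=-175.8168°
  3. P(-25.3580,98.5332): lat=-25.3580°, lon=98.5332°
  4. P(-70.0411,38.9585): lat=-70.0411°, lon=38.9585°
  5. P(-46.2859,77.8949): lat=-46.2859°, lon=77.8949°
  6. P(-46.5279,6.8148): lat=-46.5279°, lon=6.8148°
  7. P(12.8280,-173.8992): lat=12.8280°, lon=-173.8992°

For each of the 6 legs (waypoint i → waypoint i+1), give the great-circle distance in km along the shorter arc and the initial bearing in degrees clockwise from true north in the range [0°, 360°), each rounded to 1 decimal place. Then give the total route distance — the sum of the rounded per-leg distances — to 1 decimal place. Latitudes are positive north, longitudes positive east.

Leg 1: φ1=-0.1701888, φ2=1.2479157, Δφ=1.4181045, Δλ=-0.2808479 rad; a=sin²(Δφ/2)+cosφ1·cosφ2·sin²(Δλ/2)=0.4300763606; c=2·atan2(√a, √(1-a))=1.430489151; dist=6371·c=9113.646 ≈ 9113.6 km; running total=9113.6 km
Leg 1 bearing: y=sinΔλ·cosφ2=-0.08794609, x=cosφ1·sinφ2-sinφ1·cosφ2·cosΔλ=0.98625971; θ=atan2(y, x)=-5.0957° <0 so +360° → 354.9043° ≈ 354.9°
Leg 2: φ1=1.2479157, φ2=-0.4425806, Δφ=-1.6904962, Δλ=4.7883108 rad; a=sin²(Δφ/2)+cosφ1·cosφ2·sin²(Δλ/2)=0.6921969965; c=2·atan2(√a, √(1-a))=1.965347618; dist=6371·c=12521.230 ≈ 12521.2 km; running total=21634.8 km
Leg 2 bearing: y=sinΔλ·cosφ2=-0.90104635, x=cosφ1·sinφ2-sinφ1·cosφ2·cosΔλ=-0.20088984; θ=atan2(y, x)=-102.5686° <0 so +360° → 257.4314° ≈ 257.4°
Leg 3: φ1=-0.4425806, φ2=-1.2224478, Δφ=-0.7798672, Δλ=-1.0397747 rad; a=sin²(Δφ/2)+cosφ1·cosφ2·sin²(Δλ/2)=0.2206215114; c=2·atan2(√a, √(1-a))=0.977910110; dist=6371·c=6230.265 ≈ 6230.3 km; running total=27865.1 km
Leg 3 bearing: y=sinΔλ·cosφ2=-0.29433928, x=cosφ1·sinφ2-sinφ1·cosφ2·cosΔλ=-0.77534188; θ=atan2(y, x)=-159.2120° <0 so +360° → 200.7880° ≈ 200.8°
Leg 4: φ1=-1.2224478, φ2=-0.8078414, Δφ=0.4146065, Δλ=0.6795684 rad; a=sin²(Δφ/2)+cosφ1·cosφ2·sin²(Δλ/2)=0.0685647957; c=2·atan2(√a, √(1-a))=0.529874697; dist=6371·c=3375.832 ≈ 3375.8 km; running total=31240.9 km
Leg 4 bearing: y=sinΔλ·cosφ2=0.43430193, x=cosφ1·sinφ2-sinφ1·cosφ2·cosΔλ=0.25852755; θ=atan2(y, x)=59.2359° ≈ 59.2°
Leg 5: φ1=-0.8078414, φ2=-0.8120650, Δφ=-0.0042237, Δλ=-1.2405818 rad; a=sin²(Δφ/2)+cosφ1·cosφ2·sin²(Δλ/2)=0.1606482068; c=2·atan2(√a, √(1-a))=0.824800375; dist=6371·c=5254.803 ≈ 5254.8 km; running total=36495.7 km
Leg 5 bearing: y=sinΔλ·cosφ2=-0.65083049, x=cosφ1·sinφ2-sinφ1·cosφ2·cosΔλ=-0.34026624; θ=atan2(y, x)=-117.6014° <0 so +360° → 242.3986° ≈ 242.4°
Leg 6: φ1=-0.8120650, φ2=0.2238908, Δφ=1.0359559, Δλ=-3.1540543 rad; a=sin²(Δφ/2)+cosφ1·cosφ2·sin²(Δλ/2)=0.9159515019; c=2·atan2(√a, √(1-a))=2.553324571; dist=6371·c=16267.231 ≈ 16267.2 km; running total=52762.9 km
Leg 6 bearing: y=sinΔλ·cosφ2=0.01215031, x=cosφ1·sinφ2-sinφ1·cosφ2·cosΔλ=-0.55478803; θ=atan2(y, x)=178.7454° ≈ 178.7°

Leg 1: dist=9113.6 km, bearing=354.9°
Leg 2: dist=12521.2 km, bearing=257.4°
Leg 3: dist=6230.3 km, bearing=200.8°
Leg 4: dist=3375.8 km, bearing=59.2°
Leg 5: dist=5254.8 km, bearing=242.4°
Leg 6: dist=16267.2 km, bearing=178.7°
Total: 52762.9 km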